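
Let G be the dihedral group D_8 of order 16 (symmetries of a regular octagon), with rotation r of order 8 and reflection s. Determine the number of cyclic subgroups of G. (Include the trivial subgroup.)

Group the elements of G by the cyclic subgroup they generate; each cyclic subgroup of order d accounts for φ(d) elements.
Cyclic subgroups by order — order 1: 1; order 2: 9; order 4: 1; order 8: 1.
Total: 12.

12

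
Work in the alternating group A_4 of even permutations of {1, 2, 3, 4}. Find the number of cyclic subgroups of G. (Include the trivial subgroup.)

A cyclic subgroup of order d is generated by each of its φ(d) elements of order d, so the cyclic subgroups of order d number (#elements of order d)/φ(d).
Cyclic subgroups by order — order 1: 1; order 2: 3; order 3: 4.
Total: 8.

8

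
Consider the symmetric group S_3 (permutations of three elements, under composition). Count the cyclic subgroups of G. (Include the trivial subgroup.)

5

Group the elements of G by the cyclic subgroup they generate; each cyclic subgroup of order d accounts for φ(d) elements.
Cyclic subgroups by order — order 1: 1; order 2: 3; order 3: 1.
Total: 5.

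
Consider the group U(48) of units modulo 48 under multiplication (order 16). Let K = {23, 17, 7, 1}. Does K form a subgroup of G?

|K| = 4 divides |G| = 16, consistent with Lagrange.
K contains the identity, every element's inverse is in K, and K is closed under ·: it is a subgroup.

Yes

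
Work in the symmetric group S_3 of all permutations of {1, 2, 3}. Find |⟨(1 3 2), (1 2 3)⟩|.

3

|⟨(1 3 2)⟩| = 3 and |⟨(1 2 3)⟩| = 3, so |H| is a multiple of lcm(3, 3) = 3 and divides |G| = 6.
Closing under the operation: H = {e, (1 2 3), (1 3 2)}, so |H| = 3.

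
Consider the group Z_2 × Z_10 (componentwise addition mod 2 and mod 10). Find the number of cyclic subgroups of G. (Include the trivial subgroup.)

8

Each element a generates a cyclic subgroup ⟨a⟩; distinct elements may generate the same one (a cyclic group of order d has φ(d) generators).
Cyclic subgroups by order — order 1: 1; order 2: 3; order 5: 1; order 10: 3.
Total: 8.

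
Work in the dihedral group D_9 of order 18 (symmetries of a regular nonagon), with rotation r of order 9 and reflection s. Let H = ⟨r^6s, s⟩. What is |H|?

6

|⟨r^6s⟩| = 2 and |⟨s⟩| = 2, so |H| is a multiple of lcm(2, 2) = 2 and divides |G| = 18.
Closing under the operation: H = {e, r^3, r^6, s, r^3s, r^6s}, so |H| = 6.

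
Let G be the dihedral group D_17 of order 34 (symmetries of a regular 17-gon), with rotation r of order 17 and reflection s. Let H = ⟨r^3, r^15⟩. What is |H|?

17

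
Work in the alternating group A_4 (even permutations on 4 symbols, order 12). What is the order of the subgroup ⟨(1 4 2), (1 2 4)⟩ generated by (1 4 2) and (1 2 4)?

|⟨(1 4 2)⟩| = 3 and |⟨(1 2 4)⟩| = 3, so |H| is a multiple of lcm(3, 3) = 3 and divides |G| = 12.
Closing under the operation: H = {e, (1 2 4), (1 4 2)}, so |H| = 3.

3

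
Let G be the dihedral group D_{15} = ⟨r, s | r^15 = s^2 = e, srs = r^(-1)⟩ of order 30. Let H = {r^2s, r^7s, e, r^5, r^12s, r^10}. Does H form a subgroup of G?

Yes

|H| = 6 divides |G| = 30, consistent with Lagrange.
H contains the identity, every element's inverse is in H, and H is closed under ·: it is a subgroup.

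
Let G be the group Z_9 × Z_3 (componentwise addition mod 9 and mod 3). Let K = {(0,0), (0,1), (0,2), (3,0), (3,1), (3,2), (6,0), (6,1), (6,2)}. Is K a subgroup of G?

Yes

|K| = 9 divides |G| = 27, consistent with Lagrange.
K contains the identity, every element's inverse is in K, and K is closed under +: it is a subgroup.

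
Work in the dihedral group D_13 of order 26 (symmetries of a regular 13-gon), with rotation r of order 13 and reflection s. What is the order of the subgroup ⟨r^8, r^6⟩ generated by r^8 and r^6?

13

|⟨r^8⟩| = 13 and |⟨r^6⟩| = 13, so |H| is a multiple of lcm(13, 13) = 13 and divides |G| = 26.
Closing under the operation: H = {e, r, r^2, r^3, r^4, r^5, r^6, r^7, r^8, r^9, r^10, r^11, r^12}, so |H| = 13.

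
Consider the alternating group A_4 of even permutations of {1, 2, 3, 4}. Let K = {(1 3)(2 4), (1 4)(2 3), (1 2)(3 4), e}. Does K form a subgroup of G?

|K| = 4 divides |G| = 12, consistent with Lagrange.
K contains the identity, every element's inverse is in K, and K is closed under ∘: it is a subgroup.

Yes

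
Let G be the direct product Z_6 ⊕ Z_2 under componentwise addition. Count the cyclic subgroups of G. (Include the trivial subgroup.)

Each element a generates a cyclic subgroup ⟨a⟩; distinct elements may generate the same one (a cyclic group of order d has φ(d) generators).
Cyclic subgroups by order — order 1: 1; order 2: 3; order 3: 1; order 6: 3.
Total: 8.

8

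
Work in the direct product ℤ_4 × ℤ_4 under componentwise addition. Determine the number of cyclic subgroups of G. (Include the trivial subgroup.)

A cyclic subgroup of order d is generated by each of its φ(d) elements of order d, so the cyclic subgroups of order d number (#elements of order d)/φ(d).
Cyclic subgroups by order — order 1: 1; order 2: 3; order 4: 6.
Total: 10.

10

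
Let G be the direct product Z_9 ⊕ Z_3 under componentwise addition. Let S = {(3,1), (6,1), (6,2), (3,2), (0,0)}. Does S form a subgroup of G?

|S| = 5 does not divide |G| = 27, so by Lagrange S is not a subgroup.

No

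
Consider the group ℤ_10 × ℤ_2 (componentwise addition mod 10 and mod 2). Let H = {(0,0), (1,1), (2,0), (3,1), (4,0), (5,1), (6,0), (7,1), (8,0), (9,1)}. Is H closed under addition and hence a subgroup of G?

|H| = 10 divides |G| = 20, consistent with Lagrange.
H contains the identity, every element's inverse is in H, and H is closed under +: it is a subgroup.
In fact H = ⟨(7,1)⟩.

Yes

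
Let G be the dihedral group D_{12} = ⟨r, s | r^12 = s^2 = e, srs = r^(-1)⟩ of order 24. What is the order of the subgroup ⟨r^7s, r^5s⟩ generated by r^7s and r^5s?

12

|⟨r^7s⟩| = 2 and |⟨r^5s⟩| = 2, so |H| is a multiple of lcm(2, 2) = 2 and divides |G| = 24.
Closing under the operation: H = {e, r^2, r^4, r^6, r^8, r^10, rs, r^3s, r^5s, r^7s, r^9s, r^11s}, so |H| = 12.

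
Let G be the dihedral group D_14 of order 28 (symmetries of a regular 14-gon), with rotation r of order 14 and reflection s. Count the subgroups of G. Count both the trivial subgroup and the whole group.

28

|G| = 28, so by Lagrange every subgroup order divides 28. Divisors: 1, 2, 4, 7, 14, 28.
Subgroups by order — order 1: 1; order 2: 15; order 4: 7; order 7: 1; order 14: 3; order 28: 1.
Total: 1 + 15 + 7 + 1 + 3 + 1 = 28.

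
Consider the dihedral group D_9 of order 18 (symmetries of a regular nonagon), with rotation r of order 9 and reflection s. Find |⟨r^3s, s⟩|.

|⟨r^3s⟩| = 2 and |⟨s⟩| = 2, so |H| is a multiple of lcm(2, 2) = 2 and divides |G| = 18.
Closing under the operation: H = {e, r^3, r^6, s, r^3s, r^6s}, so |H| = 6.

6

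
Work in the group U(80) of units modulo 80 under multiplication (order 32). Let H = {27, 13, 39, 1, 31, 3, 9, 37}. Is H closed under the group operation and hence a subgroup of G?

Yes

|H| = 8 divides |G| = 32, consistent with Lagrange.
H contains the identity, every element's inverse is in H, and H is closed under ·: it is a subgroup.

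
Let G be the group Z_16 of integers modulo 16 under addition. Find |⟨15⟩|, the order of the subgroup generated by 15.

In Z_16, the order of an element a is n/gcd(a, n).
gcd(15, 16) = 1, so |⟨15⟩| = 16/1 = 16.

16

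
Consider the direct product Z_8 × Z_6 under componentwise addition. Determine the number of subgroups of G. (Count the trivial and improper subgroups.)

|G| = 48, so by Lagrange every subgroup order divides 48. Divisors: 1, 2, 3, 4, 6, 8, 12, 16, 24, 48.
Subgroups by order — order 1: 1; order 2: 3; order 3: 1; order 4: 3; order 6: 3; order 8: 3; order 12: 3; order 16: 1; order 24: 3; order 48: 1.
Total: 1 + 3 + 1 + 3 + 3 + 3 + 3 + 1 + 3 + 1 = 22.

22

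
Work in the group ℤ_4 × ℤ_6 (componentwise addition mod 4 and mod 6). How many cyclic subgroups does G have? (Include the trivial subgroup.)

12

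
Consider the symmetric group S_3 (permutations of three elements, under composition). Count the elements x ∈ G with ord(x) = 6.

0

No element of G has order 6 (even though 6 | 6).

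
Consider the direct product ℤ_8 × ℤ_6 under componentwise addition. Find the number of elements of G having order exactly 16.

An element (a,b) has order lcm(ord(a), ord(b)); count pairs with lcm equal to 16.
Enumerating gives 0 such elements.

0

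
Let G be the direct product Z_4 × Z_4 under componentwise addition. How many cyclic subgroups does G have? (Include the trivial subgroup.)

Each element a generates a cyclic subgroup ⟨a⟩; distinct elements may generate the same one (a cyclic group of order d has φ(d) generators).
Cyclic subgroups by order — order 1: 1; order 2: 3; order 4: 6.
Total: 10.

10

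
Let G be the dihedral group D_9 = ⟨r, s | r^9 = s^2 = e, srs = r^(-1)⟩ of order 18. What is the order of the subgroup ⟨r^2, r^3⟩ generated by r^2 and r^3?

|⟨r^2⟩| = 9 and |⟨r^3⟩| = 3, so |H| is a multiple of lcm(9, 3) = 9 and divides |G| = 18.
Closing under the operation: H = {e, r, r^2, r^3, r^4, r^5, r^6, r^7, r^8}, so |H| = 9.

9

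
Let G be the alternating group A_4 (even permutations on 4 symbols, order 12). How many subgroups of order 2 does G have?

|G| = 12 and 2 | 12, so subgroups of order 2 are possible by Lagrange.
The subgroups of order 2 are: {e, (1 2)(3 4)}; {e, (1 3)(2 4)}; {e, (1 4)(2 3)}.
So G has 3 subgroups of order 2.

3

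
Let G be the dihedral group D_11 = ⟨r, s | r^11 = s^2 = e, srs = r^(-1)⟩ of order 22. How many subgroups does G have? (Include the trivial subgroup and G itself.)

14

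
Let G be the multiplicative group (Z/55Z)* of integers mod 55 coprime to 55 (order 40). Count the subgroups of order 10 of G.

3

|G| = 40 and 10 | 40, so subgroups of order 10 are possible by Lagrange.
The subgroups of order 10 are: {1, 4, 9, 14, 16, 26, 31, 34, 36, 49}; {1, 16, 19, 24, 26, 29, 31, 36, 39, 54}; {1, 6, 16, 21, 26, 31, 36, 41, 46, 51}.
So G has 3 subgroups of order 10.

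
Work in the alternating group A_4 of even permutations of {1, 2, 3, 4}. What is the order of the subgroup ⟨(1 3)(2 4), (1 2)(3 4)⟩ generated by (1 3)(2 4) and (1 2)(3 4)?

|⟨(1 3)(2 4)⟩| = 2 and |⟨(1 2)(3 4)⟩| = 2, so |H| is a multiple of lcm(2, 2) = 2 and divides |G| = 12.
Closing under the operation: H = {e, (1 2)(3 4), (1 3)(2 4), (1 4)(2 3)}, so |H| = 4.

4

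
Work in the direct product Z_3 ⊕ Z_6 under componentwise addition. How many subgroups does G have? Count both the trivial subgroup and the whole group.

12

|G| = 18, so by Lagrange every subgroup order divides 18. Divisors: 1, 2, 3, 6, 9, 18.
Subgroups by order — order 1: 1; order 2: 1; order 3: 4; order 6: 4; order 9: 1; order 18: 1.
Total: 1 + 1 + 4 + 4 + 1 + 1 = 12.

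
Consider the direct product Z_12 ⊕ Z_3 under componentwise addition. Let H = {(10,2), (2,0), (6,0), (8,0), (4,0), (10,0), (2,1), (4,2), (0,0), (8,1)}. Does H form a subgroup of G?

No

|H| = 10 does not divide |G| = 36, so by Lagrange H is not a subgroup.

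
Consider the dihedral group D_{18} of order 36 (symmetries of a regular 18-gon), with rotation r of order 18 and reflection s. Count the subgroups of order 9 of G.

|G| = 36 and 9 | 36, so subgroups of order 9 are possible by Lagrange.
The subgroups of order 9 are: {e, r^2, r^4, r^6, r^8, r^10, r^12, r^14, r^16}.
So G has 1 subgroup of order 9.

1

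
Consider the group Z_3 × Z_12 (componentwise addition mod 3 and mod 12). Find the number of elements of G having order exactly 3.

8

An element (a,b) has order lcm(ord(a), ord(b)); count pairs with lcm equal to 3.
Enumerating gives 8 such elements.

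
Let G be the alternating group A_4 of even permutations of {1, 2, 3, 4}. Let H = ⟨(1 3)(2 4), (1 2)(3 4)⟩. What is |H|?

|⟨(1 3)(2 4)⟩| = 2 and |⟨(1 2)(3 4)⟩| = 2, so |H| is a multiple of lcm(2, 2) = 2 and divides |G| = 12.
Closing under the operation: H = {e, (1 2)(3 4), (1 3)(2 4), (1 4)(2 3)}, so |H| = 4.

4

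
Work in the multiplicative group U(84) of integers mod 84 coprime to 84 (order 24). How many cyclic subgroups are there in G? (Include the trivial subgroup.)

A cyclic subgroup of order d is generated by each of its φ(d) elements of order d, so the cyclic subgroups of order d number (#elements of order d)/φ(d).
Cyclic subgroups by order — order 1: 1; order 2: 7; order 3: 1; order 6: 7.
Total: 16.

16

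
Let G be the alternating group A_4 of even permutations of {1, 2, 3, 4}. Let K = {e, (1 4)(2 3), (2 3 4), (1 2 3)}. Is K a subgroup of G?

No

(1 2 3) ∈ K but its inverse (1 3 2) ∉ K, so K is not a subgroup.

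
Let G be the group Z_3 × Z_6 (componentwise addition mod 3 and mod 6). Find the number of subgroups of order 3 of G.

|G| = 18 and 3 | 18, so subgroups of order 3 are possible by Lagrange.
The subgroups of order 3 are: {(0,0), (0,2), (0,4)}; {(0,0), (1,0), (2,0)}; {(0,0), (1,2), (2,4)}; {(0,0), (1,4), (2,2)}.
So G has 4 subgroups of order 3.

4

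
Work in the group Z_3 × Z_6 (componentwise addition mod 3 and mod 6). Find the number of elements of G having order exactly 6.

8

An element (a,b) has order lcm(ord(a), ord(b)); count pairs with lcm equal to 6.
Enumerating gives 8 such elements.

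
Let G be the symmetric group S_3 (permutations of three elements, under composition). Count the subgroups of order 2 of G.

3

|G| = 6 and 2 | 6, so subgroups of order 2 are possible by Lagrange.
The subgroups of order 2 are: {e, (1 2)}; {e, (1 3)}; {e, (2 3)}.
So G has 3 subgroups of order 2.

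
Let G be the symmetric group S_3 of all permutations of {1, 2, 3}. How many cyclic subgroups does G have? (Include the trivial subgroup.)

5

A cyclic subgroup of order d is generated by each of its φ(d) elements of order d, so the cyclic subgroups of order d number (#elements of order d)/φ(d).
Cyclic subgroups by order — order 1: 1; order 2: 3; order 3: 1.
Total: 5.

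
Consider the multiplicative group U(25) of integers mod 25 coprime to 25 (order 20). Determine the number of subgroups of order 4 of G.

|G| = 20 and 4 | 20, so subgroups of order 4 are possible by Lagrange.
The subgroups of order 4 are: {1, 7, 18, 24}.
So G has 1 subgroup of order 4.

1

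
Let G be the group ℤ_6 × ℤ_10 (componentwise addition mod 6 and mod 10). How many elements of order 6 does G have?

An element (a,b) has order lcm(ord(a), ord(b)); count pairs with lcm equal to 6.
Enumerating gives 6 such elements.

6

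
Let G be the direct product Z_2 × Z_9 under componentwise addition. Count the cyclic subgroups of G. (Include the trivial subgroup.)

Group the elements of G by the cyclic subgroup they generate; each cyclic subgroup of order d accounts for φ(d) elements.
Cyclic subgroups by order — order 1: 1; order 2: 1; order 3: 1; order 6: 1; order 9: 1; order 18: 1.
Total: 6.

6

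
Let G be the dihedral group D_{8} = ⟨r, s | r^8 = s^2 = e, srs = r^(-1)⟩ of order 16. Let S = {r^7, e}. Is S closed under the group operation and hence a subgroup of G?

No

r^7 ∈ S but its inverse r ∉ S, so S is not a subgroup.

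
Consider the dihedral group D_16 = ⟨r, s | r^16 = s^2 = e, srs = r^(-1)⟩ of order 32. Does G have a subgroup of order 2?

2 | 32. A subgroup of order 2 is {e, r^10s}.

Yes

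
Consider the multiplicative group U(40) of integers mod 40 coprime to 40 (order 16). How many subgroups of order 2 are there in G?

|G| = 16 and 2 | 16, so subgroups of order 2 are possible by Lagrange.
The subgroups of order 2 are: {1, 11}; {1, 19}; {1, 21}; {1, 29}; … (7 in all).
So G has 7 subgroups of order 2.

7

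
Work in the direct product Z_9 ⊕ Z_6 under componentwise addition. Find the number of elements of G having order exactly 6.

An element (a,b) has order lcm(ord(a), ord(b)); count pairs with lcm equal to 6.
Enumerating gives 8 such elements.

8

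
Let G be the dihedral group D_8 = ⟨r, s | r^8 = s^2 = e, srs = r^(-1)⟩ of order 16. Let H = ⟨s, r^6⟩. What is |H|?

8

|⟨s⟩| = 2 and |⟨r^6⟩| = 4, so |H| is a multiple of lcm(2, 4) = 4 and divides |G| = 16.
Closing under the operation: H = {e, r^2, r^4, r^6, s, r^2s, r^4s, r^6s}, so |H| = 8.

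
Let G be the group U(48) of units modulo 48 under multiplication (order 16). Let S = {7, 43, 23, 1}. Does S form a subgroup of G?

43 ∈ S but its inverse 19 ∉ S, so S is not a subgroup.

No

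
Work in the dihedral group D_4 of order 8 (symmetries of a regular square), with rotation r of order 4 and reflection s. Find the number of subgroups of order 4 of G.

3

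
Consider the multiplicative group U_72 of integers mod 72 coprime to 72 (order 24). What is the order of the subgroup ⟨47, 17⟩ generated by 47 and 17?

12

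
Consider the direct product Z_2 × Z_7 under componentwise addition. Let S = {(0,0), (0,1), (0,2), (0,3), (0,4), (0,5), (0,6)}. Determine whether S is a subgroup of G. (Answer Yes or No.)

Yes

|S| = 7 divides |G| = 14, consistent with Lagrange.
S contains the identity, every element's inverse is in S, and S is closed under +: it is a subgroup.
In fact S = ⟨(0,1)⟩.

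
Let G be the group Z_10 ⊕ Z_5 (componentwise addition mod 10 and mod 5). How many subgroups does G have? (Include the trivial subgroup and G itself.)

|G| = 50, so by Lagrange every subgroup order divides 50. Divisors: 1, 2, 5, 10, 25, 50.
Subgroups by order — order 1: 1; order 2: 1; order 5: 6; order 10: 6; order 25: 1; order 50: 1.
Total: 1 + 1 + 6 + 6 + 1 + 1 = 16.

16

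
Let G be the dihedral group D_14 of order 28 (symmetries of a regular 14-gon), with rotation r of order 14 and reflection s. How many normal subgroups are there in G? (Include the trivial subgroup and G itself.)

7

G has 28 subgroups. Checking conjugation-invariance by order — order 1: 1/1 normal; order 2: 1/15 normal; order 4: 0/7 normal; order 7: 1/1 normal; order 14: 3/3 normal; order 28: 1/1 normal.
Total normal subgroups: 7.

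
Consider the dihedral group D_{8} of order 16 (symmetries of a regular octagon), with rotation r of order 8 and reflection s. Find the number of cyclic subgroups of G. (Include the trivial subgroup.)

Each element a generates a cyclic subgroup ⟨a⟩; distinct elements may generate the same one (a cyclic group of order d has φ(d) generators).
Cyclic subgroups by order — order 1: 1; order 2: 9; order 4: 1; order 8: 1.
Total: 12.

12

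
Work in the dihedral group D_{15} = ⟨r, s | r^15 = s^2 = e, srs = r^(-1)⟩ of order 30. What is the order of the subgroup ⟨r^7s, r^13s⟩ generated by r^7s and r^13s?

10

|⟨r^7s⟩| = 2 and |⟨r^13s⟩| = 2, so |H| is a multiple of lcm(2, 2) = 2 and divides |G| = 30.
Closing under the operation: H = {e, r^3, r^6, r^9, r^12, rs, r^4s, r^7s, r^10s, r^13s}, so |H| = 10.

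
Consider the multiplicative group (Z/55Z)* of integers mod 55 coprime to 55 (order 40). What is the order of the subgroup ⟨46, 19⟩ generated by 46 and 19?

20

|⟨46⟩| = 10 and |⟨19⟩| = 10, so |H| is a multiple of lcm(10, 10) = 10 and divides |G| = 40.
Closing under the operation: H = {1, 4, 6, 9, 14, 16, 19, 21, 24, 26, 29, 31, 34, 36, 39, 41, 46, 49, 51, 54}, so |H| = 20.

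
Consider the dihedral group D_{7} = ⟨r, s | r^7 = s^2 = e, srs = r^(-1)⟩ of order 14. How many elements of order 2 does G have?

The elements of order 2 are: s, rs, r^2s, r^3s, r^4s, r^5s, r^6s.
That's 7.

7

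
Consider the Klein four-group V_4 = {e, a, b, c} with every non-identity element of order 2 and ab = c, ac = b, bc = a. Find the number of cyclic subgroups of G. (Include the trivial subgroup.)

A cyclic subgroup of order d is generated by each of its φ(d) elements of order d, so the cyclic subgroups of order d number (#elements of order d)/φ(d).
Cyclic subgroups by order — order 1: 1; order 2: 3.
Total: 4.

4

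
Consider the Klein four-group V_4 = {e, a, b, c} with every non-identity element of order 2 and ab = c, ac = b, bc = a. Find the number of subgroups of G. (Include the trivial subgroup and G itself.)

|G| = 4, so by Lagrange every subgroup order divides 4. Divisors: 1, 2, 4.
Subgroups by order — order 1: 1; order 2: 3; order 4: 1.
Total: 1 + 3 + 1 = 5.

5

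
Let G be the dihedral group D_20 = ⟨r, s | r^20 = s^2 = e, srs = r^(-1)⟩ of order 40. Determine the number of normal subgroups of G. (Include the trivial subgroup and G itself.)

9

G has 48 subgroups. Checking conjugation-invariance by order — order 1: 1/1 normal; order 2: 1/21 normal; order 4: 1/11 normal; order 5: 1/1 normal; order 8: 0/5 normal; order 10: 1/5 normal; order 20: 3/3 normal; order 40: 1/1 normal.
Total normal subgroups: 9.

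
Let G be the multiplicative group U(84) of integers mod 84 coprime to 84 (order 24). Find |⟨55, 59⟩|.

|⟨55⟩| = 2 and |⟨59⟩| = 6, so |H| is a multiple of lcm(2, 6) = 6 and divides |G| = 24.
Closing under the operation: H = {1, 19, 25, 29, 31, 37, 47, 53, 55, 59, 65, 83}, so |H| = 12.

12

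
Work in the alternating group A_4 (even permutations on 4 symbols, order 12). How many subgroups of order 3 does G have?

|G| = 12 and 3 | 12, so subgroups of order 3 are possible by Lagrange.
The subgroups of order 3 are: {e, (1 2 3), (1 3 2)}; {e, (1 2 4), (1 4 2)}; {e, (1 3 4), (1 4 3)}; {e, (2 3 4), (2 4 3)}.
So G has 4 subgroups of order 3.

4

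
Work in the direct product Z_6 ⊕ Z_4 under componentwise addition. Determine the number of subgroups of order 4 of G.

3

|G| = 24 and 4 | 24, so subgroups of order 4 are possible by Lagrange.
The subgroups of order 4 are: {(0,0), (0,1), (0,2), (0,3)}; {(0,0), (0,2), (3,0), (3,2)}; {(0,0), (0,2), (3,1), (3,3)}.
So G has 3 subgroups of order 4.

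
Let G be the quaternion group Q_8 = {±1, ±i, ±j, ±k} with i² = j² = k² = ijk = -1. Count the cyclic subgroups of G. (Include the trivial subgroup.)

A cyclic subgroup of order d is generated by each of its φ(d) elements of order d, so the cyclic subgroups of order d number (#elements of order d)/φ(d).
Cyclic subgroups by order — order 1: 1; order 2: 1; order 4: 3.
Total: 5.

5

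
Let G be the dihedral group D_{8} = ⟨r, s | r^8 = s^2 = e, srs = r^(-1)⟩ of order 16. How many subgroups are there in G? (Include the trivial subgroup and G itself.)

19

|G| = 16, so by Lagrange every subgroup order divides 16. Divisors: 1, 2, 4, 8, 16.
Subgroups by order — order 1: 1; order 2: 9; order 4: 5; order 8: 3; order 16: 1.
Total: 1 + 9 + 5 + 3 + 1 = 19.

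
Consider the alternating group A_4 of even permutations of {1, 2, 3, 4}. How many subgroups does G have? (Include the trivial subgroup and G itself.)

|G| = 12, so by Lagrange every subgroup order divides 12. Divisors: 1, 2, 3, 4, 6, 12.
Subgroups by order — order 1: 1; order 2: 3; order 3: 4; order 4: 1; order 6: 0; order 12: 1.
Total: 1 + 3 + 4 + 1 + 0 + 1 = 10.

10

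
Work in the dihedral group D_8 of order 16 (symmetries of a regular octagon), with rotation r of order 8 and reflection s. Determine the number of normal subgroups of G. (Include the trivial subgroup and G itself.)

7

G has 19 subgroups. Checking conjugation-invariance by order — order 1: 1/1 normal; order 2: 1/9 normal; order 4: 1/5 normal; order 8: 3/3 normal; order 16: 1/1 normal.
Total normal subgroups: 7.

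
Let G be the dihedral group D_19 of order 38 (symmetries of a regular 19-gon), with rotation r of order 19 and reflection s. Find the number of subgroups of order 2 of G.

|G| = 38 and 2 | 38, so subgroups of order 2 are possible by Lagrange.
The subgroups of order 2 are: {e, r^10s}; {e, r^11s}; {e, r^12s}; {e, r^13s}; … (19 in all).
So G has 19 subgroups of order 2.

19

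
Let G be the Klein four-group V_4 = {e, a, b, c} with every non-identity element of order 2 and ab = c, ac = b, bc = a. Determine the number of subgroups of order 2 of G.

|G| = 4 and 2 | 4, so subgroups of order 2 are possible by Lagrange.
The subgroups of order 2 are: {e, a}; {e, b}; {e, c}.
So G has 3 subgroups of order 2.

3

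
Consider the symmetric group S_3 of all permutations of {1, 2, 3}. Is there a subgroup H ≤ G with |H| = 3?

Yes

3 | 6. A subgroup of order 3 is {e, (1 2 3), (1 3 2)}.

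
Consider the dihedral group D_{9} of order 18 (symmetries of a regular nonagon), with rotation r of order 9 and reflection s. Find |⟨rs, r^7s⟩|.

6

|⟨rs⟩| = 2 and |⟨r^7s⟩| = 2, so |H| is a multiple of lcm(2, 2) = 2 and divides |G| = 18.
Closing under the operation: H = {e, r^3, r^6, rs, r^4s, r^7s}, so |H| = 6.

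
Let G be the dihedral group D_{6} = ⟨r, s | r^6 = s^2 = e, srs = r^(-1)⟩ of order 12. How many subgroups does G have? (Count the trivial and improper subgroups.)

|G| = 12, so by Lagrange every subgroup order divides 12. Divisors: 1, 2, 3, 4, 6, 12.
Subgroups by order — order 1: 1; order 2: 7; order 3: 1; order 4: 3; order 6: 3; order 12: 1.
Total: 1 + 7 + 1 + 3 + 3 + 1 = 16.

16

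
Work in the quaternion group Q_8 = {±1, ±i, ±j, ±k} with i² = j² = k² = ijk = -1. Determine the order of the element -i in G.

Computing powers of -i: the smallest k with (-i)^k = e is k = 4.

4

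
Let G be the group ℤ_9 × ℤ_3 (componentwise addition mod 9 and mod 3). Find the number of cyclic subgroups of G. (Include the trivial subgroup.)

8

Group the elements of G by the cyclic subgroup they generate; each cyclic subgroup of order d accounts for φ(d) elements.
Cyclic subgroups by order — order 1: 1; order 3: 4; order 9: 3.
Total: 8.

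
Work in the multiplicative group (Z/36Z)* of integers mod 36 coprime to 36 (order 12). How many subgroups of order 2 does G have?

|G| = 12 and 2 | 12, so subgroups of order 2 are possible by Lagrange.
The subgroups of order 2 are: {1, 17}; {1, 19}; {1, 35}.
So G has 3 subgroups of order 2.

3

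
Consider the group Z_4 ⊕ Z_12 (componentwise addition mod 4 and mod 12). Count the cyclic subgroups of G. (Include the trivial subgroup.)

Group the elements of G by the cyclic subgroup they generate; each cyclic subgroup of order d accounts for φ(d) elements.
Cyclic subgroups by order — order 1: 1; order 2: 3; order 3: 1; order 4: 6; order 6: 3; order 12: 6.
Total: 20.

20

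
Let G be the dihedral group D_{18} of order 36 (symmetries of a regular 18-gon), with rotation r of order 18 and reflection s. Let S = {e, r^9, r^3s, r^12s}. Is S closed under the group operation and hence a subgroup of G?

|S| = 4 divides |G| = 36, consistent with Lagrange.
S contains the identity, every element's inverse is in S, and S is closed under ·: it is a subgroup.

Yes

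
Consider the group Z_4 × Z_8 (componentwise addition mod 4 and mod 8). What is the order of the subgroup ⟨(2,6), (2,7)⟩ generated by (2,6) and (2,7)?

|⟨(2,6)⟩| = 4 and |⟨(2,7)⟩| = 8, so |H| is a multiple of lcm(4, 8) = 8 and divides |G| = 32.
Closing under the operation: H = {(0,0), (0,1), (0,2), (0,3), (0,4), (0,5), (0,6), (0,7), (2,0), (2,1), (2,2), (2,3), (2,4), (2,5), (2,6), (2,7)}, so |H| = 16.

16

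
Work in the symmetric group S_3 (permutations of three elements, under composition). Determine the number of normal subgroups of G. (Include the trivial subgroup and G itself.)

3

G has 6 subgroups. Checking conjugation-invariance by order — order 1: 1/1 normal; order 2: 0/3 normal; order 3: 1/1 normal; order 6: 1/1 normal.
Total normal subgroups: 3.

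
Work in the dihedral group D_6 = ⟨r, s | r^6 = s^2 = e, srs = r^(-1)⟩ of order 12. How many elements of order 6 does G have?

2

The elements of order 6 are: r, r^5.
That's 2.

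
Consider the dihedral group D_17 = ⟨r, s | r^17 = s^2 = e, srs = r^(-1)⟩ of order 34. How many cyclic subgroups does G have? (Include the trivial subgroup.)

19

Group the elements of G by the cyclic subgroup they generate; each cyclic subgroup of order d accounts for φ(d) elements.
Cyclic subgroups by order — order 1: 1; order 2: 17; order 17: 1.
Total: 19.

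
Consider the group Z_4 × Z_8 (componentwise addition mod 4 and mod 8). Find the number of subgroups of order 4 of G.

7

|G| = 32 and 4 | 32, so subgroups of order 4 are possible by Lagrange.
The subgroups of order 4 are: {(0,0), (0,2), (0,4), (0,6)}; {(0,0), (0,4), (2,0), (2,4)}; {(0,0), (0,4), (2,2), (2,6)}; {(0,0), (1,0), (2,0), (3,0)}; … (7 in all).
So G has 7 subgroups of order 4.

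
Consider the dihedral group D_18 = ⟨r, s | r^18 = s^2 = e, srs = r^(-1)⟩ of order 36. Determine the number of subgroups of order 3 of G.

|G| = 36 and 3 | 36, so subgroups of order 3 are possible by Lagrange.
The subgroups of order 3 are: {e, r^6, r^12}.
So G has 1 subgroup of order 3.

1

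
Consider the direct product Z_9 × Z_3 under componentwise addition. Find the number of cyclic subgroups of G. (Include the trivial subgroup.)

Group the elements of G by the cyclic subgroup they generate; each cyclic subgroup of order d accounts for φ(d) elements.
Cyclic subgroups by order — order 1: 1; order 3: 4; order 9: 3.
Total: 8.

8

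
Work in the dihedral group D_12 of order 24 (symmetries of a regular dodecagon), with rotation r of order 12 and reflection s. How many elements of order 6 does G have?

The elements of order 6 are: r^2, r^10.
That's 2.

2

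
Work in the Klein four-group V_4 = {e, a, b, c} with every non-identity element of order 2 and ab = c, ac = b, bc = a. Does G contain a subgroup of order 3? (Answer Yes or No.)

No

3 does not divide |G| = 4, so by Lagrange no subgroup of order 3 exists.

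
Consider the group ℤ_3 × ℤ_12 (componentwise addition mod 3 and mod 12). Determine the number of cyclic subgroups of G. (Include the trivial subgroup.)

15

Each element a generates a cyclic subgroup ⟨a⟩; distinct elements may generate the same one (a cyclic group of order d has φ(d) generators).
Cyclic subgroups by order — order 1: 1; order 2: 1; order 3: 4; order 4: 1; order 6: 4; order 12: 4.
Total: 15.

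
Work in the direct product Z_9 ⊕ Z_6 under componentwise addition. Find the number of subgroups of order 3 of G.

4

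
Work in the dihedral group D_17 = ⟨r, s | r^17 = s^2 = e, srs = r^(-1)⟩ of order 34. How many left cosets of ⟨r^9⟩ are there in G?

2

|⟨r^9⟩| = 17 and |G| = 34.
By Lagrange, [G : H] = |G|/|H| = 34/17 = 2.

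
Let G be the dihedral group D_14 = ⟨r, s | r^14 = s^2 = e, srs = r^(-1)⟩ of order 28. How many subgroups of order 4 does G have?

|G| = 28 and 4 | 28, so subgroups of order 4 are possible by Lagrange.
The subgroups of order 4 are: {e, r^7, r^3s, r^10s}; {e, r^7, r^4s, r^11s}; {e, r^7, r^5s, r^12s}; {e, r^7, r^6s, r^13s}; … (7 in all).
So G has 7 subgroups of order 4.

7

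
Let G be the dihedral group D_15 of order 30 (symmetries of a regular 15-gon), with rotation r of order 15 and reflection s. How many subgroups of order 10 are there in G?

3

|G| = 30 and 10 | 30, so subgroups of order 10 are possible by Lagrange.
The subgroups of order 10 are: {e, r^3, r^6, r^9, r^12, rs, r^4s, r^7s, r^10s, r^13s}; {e, r^3, r^6, r^9, r^12, r^2s, r^5s, r^8s, r^11s, r^14s}; {e, r^3, r^6, r^9, r^12, s, r^3s, r^6s, r^9s, r^12s}.
So G has 3 subgroups of order 10.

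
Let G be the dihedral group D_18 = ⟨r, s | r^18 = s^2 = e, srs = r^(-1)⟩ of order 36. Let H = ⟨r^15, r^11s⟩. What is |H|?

|⟨r^15⟩| = 6 and |⟨r^11s⟩| = 2, so |H| is a multiple of lcm(6, 2) = 6 and divides |G| = 36.
Closing under the operation: H = {e, r^3, r^6, r^9, r^12, r^15, r^2s, r^5s, r^8s, r^11s, r^14s, r^17s}, so |H| = 12.

12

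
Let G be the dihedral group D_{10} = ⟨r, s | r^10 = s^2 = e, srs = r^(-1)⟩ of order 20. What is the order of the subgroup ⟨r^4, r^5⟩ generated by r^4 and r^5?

10

|⟨r^4⟩| = 5 and |⟨r^5⟩| = 2, so |H| is a multiple of lcm(5, 2) = 10 and divides |G| = 20.
Closing under the operation: H = {e, r, r^2, r^3, r^4, r^5, r^6, r^7, r^8, r^9}, so |H| = 10.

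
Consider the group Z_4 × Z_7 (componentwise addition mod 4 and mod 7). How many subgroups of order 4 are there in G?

1

|G| = 28 and 4 | 28, so subgroups of order 4 are possible by Lagrange.
The subgroups of order 4 are: {(0,0), (1,0), (2,0), (3,0)}.
So G has 1 subgroup of order 4.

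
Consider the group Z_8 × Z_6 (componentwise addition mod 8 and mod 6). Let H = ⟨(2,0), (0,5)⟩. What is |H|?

|⟨(2,0)⟩| = 4 and |⟨(0,5)⟩| = 6, so |H| is a multiple of lcm(4, 6) = 12 and divides |G| = 48.
Closing under the operation: H = {(0,0), (0,1), (0,2), (0,3), (0,4), (0,5), (2,0), (2,1), (2,2), (2,3), (2,4), (2,5), (4,0), (4,1), (4,2), (4,3), (4,4), (4,5), (6,0), (6,1), (6,2), (6,3), (6,4), (6,5)}, so |H| = 24.

24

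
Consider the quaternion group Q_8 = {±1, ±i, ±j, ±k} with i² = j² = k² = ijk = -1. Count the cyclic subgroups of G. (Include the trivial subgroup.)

Each element a generates a cyclic subgroup ⟨a⟩; distinct elements may generate the same one (a cyclic group of order d has φ(d) generators).
Cyclic subgroups by order — order 1: 1; order 2: 1; order 4: 3.
Total: 5.

5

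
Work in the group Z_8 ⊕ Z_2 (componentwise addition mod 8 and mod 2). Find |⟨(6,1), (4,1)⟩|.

|⟨(6,1)⟩| = 4 and |⟨(4,1)⟩| = 2, so |H| is a multiple of lcm(4, 2) = 4 and divides |G| = 16.
Closing under the operation: H = {(0,0), (0,1), (2,0), (2,1), (4,0), (4,1), (6,0), (6,1)}, so |H| = 8.

8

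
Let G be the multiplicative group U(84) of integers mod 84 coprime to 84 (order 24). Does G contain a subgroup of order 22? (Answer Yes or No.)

No

22 does not divide |G| = 24, so by Lagrange no subgroup of order 22 exists.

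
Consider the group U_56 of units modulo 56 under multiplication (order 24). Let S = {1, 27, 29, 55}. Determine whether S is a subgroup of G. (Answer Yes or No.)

|S| = 4 divides |G| = 24, consistent with Lagrange.
S contains the identity, every element's inverse is in S, and S is closed under ·: it is a subgroup.

Yes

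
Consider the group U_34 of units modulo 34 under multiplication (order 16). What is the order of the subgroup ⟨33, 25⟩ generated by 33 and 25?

8

|⟨33⟩| = 2 and |⟨25⟩| = 8, so |H| is a multiple of lcm(2, 8) = 8 and divides |G| = 16.
Closing under the operation: H = {1, 9, 13, 15, 19, 21, 25, 33}, so |H| = 8.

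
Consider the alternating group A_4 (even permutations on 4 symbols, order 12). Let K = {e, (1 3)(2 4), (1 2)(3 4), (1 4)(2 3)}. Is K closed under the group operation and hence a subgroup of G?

|K| = 4 divides |G| = 12, consistent with Lagrange.
K contains the identity, every element's inverse is in K, and K is closed under ∘: it is a subgroup.

Yes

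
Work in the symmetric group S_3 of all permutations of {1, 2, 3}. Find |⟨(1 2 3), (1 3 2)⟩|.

|⟨(1 2 3)⟩| = 3 and |⟨(1 3 2)⟩| = 3, so |H| is a multiple of lcm(3, 3) = 3 and divides |G| = 6.
Closing under the operation: H = {e, (1 2 3), (1 3 2)}, so |H| = 3.

3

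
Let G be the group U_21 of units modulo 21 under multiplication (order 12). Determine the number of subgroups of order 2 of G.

3

|G| = 12 and 2 | 12, so subgroups of order 2 are possible by Lagrange.
The subgroups of order 2 are: {1, 13}; {1, 20}; {1, 8}.
So G has 3 subgroups of order 2.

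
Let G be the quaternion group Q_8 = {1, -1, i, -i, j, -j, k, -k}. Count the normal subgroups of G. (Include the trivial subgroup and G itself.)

G has 6 subgroups. Checking conjugation-invariance by order — order 1: 1/1 normal; order 2: 1/1 normal; order 4: 3/3 normal; order 8: 1/1 normal.
Total normal subgroups: 6.

6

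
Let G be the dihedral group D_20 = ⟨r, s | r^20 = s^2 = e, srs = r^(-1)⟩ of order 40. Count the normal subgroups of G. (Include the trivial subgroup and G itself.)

9

G has 48 subgroups. Checking conjugation-invariance by order — order 1: 1/1 normal; order 2: 1/21 normal; order 4: 1/11 normal; order 5: 1/1 normal; order 8: 0/5 normal; order 10: 1/5 normal; order 20: 3/3 normal; order 40: 1/1 normal.
Total normal subgroups: 9.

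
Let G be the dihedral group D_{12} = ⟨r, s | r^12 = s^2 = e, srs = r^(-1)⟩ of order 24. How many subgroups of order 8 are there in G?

3

|G| = 24 and 8 | 24, so subgroups of order 8 are possible by Lagrange.
The subgroups of order 8 are: {e, r^3, r^6, r^9, rs, r^4s, r^7s, r^10s}; {e, r^3, r^6, r^9, r^2s, r^5s, r^8s, r^11s}; {e, r^3, r^6, r^9, s, r^3s, r^6s, r^9s}.
So G has 3 subgroups of order 8.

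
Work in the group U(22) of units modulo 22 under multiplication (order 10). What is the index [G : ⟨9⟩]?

2

|⟨9⟩| = 5 and |G| = 10.
By Lagrange, [G : H] = |G|/|H| = 10/5 = 2.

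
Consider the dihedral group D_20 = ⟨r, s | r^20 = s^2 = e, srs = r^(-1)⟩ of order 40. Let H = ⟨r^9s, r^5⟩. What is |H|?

8

|⟨r^9s⟩| = 2 and |⟨r^5⟩| = 4, so |H| is a multiple of lcm(2, 4) = 4 and divides |G| = 40.
Closing under the operation: H = {e, r^5, r^10, r^15, r^4s, r^9s, r^14s, r^19s}, so |H| = 8.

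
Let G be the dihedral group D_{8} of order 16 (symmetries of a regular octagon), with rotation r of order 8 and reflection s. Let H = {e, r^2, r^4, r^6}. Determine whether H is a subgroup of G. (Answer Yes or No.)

|H| = 4 divides |G| = 16, consistent with Lagrange.
H contains the identity, every element's inverse is in H, and H is closed under ·: it is a subgroup.
In fact H = ⟨r^6⟩.

Yes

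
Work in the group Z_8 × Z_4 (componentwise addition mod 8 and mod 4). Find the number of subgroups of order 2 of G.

3

|G| = 32 and 2 | 32, so subgroups of order 2 are possible by Lagrange.
The subgroups of order 2 are: {(0,0), (0,2)}; {(0,0), (4,0)}; {(0,0), (4,2)}.
So G has 3 subgroups of order 2.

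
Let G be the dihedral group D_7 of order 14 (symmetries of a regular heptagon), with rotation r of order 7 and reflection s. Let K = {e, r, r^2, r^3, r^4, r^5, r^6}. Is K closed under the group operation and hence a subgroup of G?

Yes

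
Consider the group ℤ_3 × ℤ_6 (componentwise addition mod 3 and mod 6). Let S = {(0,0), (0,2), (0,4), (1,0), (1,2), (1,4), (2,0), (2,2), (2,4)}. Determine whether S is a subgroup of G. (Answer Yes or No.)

|S| = 9 divides |G| = 18, consistent with Lagrange.
S contains the identity, every element's inverse is in S, and S is closed under +: it is a subgroup.

Yes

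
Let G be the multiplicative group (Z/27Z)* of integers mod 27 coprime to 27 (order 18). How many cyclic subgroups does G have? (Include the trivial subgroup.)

Group the elements of G by the cyclic subgroup they generate; each cyclic subgroup of order d accounts for φ(d) elements.
Cyclic subgroups by order — order 1: 1; order 2: 1; order 3: 1; order 6: 1; order 9: 1; order 18: 1.
Total: 6.

6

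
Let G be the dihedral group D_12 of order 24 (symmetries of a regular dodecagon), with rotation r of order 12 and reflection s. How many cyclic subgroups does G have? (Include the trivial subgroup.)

18

Each element a generates a cyclic subgroup ⟨a⟩; distinct elements may generate the same one (a cyclic group of order d has φ(d) generators).
Cyclic subgroups by order — order 1: 1; order 2: 13; order 3: 1; order 4: 1; order 6: 1; order 12: 1.
Total: 18.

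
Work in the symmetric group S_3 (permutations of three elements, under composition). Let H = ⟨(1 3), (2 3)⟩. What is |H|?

|⟨(1 3)⟩| = 2 and |⟨(2 3)⟩| = 2, so |H| is a multiple of lcm(2, 2) = 2 and divides |G| = 6.
Closing {(1 3), (2 3)} under the group operation gives all of G, so |H| = 6.

6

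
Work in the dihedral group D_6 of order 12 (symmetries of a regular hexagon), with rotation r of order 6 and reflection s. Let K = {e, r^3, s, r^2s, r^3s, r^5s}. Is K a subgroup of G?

No

Closure fails: s · r^2s = r^4 ∉ K. So K is not a subgroup.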